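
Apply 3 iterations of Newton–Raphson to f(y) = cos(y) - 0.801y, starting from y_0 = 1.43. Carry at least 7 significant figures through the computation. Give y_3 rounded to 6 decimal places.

0.836518

Newton update: y ← y − f(y)/f'(y).
f'(y) = -sin(y) - 0.801
y_0 = 1.430000: f = -1.005098, f' = -1.791105 → y_1 = 1.430000 - (-1.005098)/(-1.791105) = 0.868839
y_1 = 0.868839: f = -0.050226, f' = -1.564580 → y_2 = 0.868839 - (-0.050226)/(-1.564580) = 0.836737
y_2 = 0.836737: f = -0.000337, f' = -1.543461 → y_3 = 0.836737 - (-0.000337)/(-1.543461) = 0.836518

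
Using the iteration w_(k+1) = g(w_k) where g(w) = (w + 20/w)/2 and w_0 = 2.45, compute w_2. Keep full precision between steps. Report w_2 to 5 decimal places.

4.53775

w_1 = g(2.450000) = 5.306633
w_2 = g(5.306633) = 4.537751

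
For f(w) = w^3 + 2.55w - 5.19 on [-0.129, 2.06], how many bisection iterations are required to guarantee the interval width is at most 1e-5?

18

Initial width b − a = 2.06 − -0.129 = 2.189000.
After n steps the width is (b−a)/2^n; need (b−a)/2^n ≤ 1e-5.
So n ≥ log₂(2.189000/1e-5) = log₂(218900.0000) ≈ 17.7399.
Hence n = 18.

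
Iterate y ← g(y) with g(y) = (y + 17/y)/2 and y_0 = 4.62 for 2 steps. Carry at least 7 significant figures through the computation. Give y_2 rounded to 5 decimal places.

y_1 = g(4.620000) = 4.149827
y_2 = g(4.149827) = 4.123192

4.12319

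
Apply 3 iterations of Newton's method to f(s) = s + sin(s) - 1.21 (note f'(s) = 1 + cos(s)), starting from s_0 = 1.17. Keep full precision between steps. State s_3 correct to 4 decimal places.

0.6249

Newton update: s ← s − f(s)/f'(s).
s_0 = 1.170000: f = 0.880751, f' = 1.390152 → s_1 = 1.170000 - (0.880751)/(1.390152) = 0.536436
s_1 = 0.536436: f = -0.162489, f' = 1.859536 → s_2 = 0.536436 - (-0.162489)/(1.859536) = 0.623817
s_2 = 0.623817: f = -0.002045, f' = 1.811655 → s_3 = 0.623817 - (-0.002045)/(1.811655) = 0.624946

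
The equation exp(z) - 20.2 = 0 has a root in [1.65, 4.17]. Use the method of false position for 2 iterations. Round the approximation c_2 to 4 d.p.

f(1.650000) = -14.993020, f(4.170000) = 44.515452
step 1: c = 2.284908, f(c) = -10.375217 < 0 → new bracket [2.284908, 4.170000]
step 2: c = 2.641221, f(c) = -6.169680 < 0 → new bracket [2.641221, 4.170000]

2.6412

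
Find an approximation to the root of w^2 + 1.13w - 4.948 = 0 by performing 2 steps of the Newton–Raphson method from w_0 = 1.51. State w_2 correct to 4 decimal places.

1.7301

f'(w) = 2w + 1.13
w_0 = 1.510000: f = -0.961600, f' = 4.150000 → w_1 = 1.510000 - (-0.961600)/(4.150000) = 1.741711
w_1 = 1.741711: f = 0.053690, f' = 4.613422 → w_2 = 1.741711 - (0.053690)/(4.613422) = 1.730073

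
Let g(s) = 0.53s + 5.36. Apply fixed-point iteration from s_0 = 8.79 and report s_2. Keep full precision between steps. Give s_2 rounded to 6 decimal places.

10.669911

s_1 = g(8.790000) = 10.018700
s_2 = g(10.018700) = 10.669911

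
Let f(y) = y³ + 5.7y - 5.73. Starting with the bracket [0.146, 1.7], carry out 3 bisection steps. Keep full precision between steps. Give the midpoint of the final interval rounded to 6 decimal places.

f(0.146000) = -4.894688, f(1.700000) = 8.873000 (opposite signs)
step 1: m = 0.923000, f(m) = 0.317430 > 0 → root in [0.146000, 0.923000]
step 2: m = 0.534500, f(m) = -2.530649 < 0 → root in [0.534500, 0.923000]
step 3: m = 0.728750, f(m) = -1.189103 < 0 → root in [0.728750, 0.923000]
Midpoint of [0.728750, 0.923000] = 0.825875

0.825875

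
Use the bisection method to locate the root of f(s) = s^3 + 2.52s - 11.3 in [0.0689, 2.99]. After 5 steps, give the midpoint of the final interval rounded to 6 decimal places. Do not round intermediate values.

f(0.068900) = -11.126045, f(2.990000) = 22.965699 (opposite signs)
step 1: m = 1.529450, f(m) = -3.868070 < 0 → root in [1.529450, 2.990000]
step 2: m = 2.259725, f(m) = 5.933470 > 0 → root in [1.529450, 2.259725]
step 3: m = 1.894588, f(m) = 0.274910 > 0 → root in [1.529450, 1.894588]
step 4: m = 1.712019, f(m) = -1.967772 < 0 → root in [1.712019, 1.894588]
step 5: m = 1.803303, f(m) = -0.891511 < 0 → root in [1.803303, 1.894588]
Midpoint of [1.803303, 1.894588] = 1.848945

1.848945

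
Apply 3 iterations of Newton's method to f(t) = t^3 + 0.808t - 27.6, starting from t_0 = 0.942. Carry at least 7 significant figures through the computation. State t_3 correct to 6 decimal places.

f'(t) = 3t^2 + 0.808
t_0 = 0.942000: f = -26.002967, f' = 3.470092 → t_1 = 0.942000 - (-26.002967)/(3.470092) = 8.435452
t_1 = 8.435452: f = 579.455997, f' = 214.278541 → t_2 = 8.435452 - (579.455997)/(214.278541) = 5.731233
t_2 = 5.731233: f = 165.284856, f' = 99.349105 → t_3 = 5.731233 - (165.284856)/(99.349105) = 4.067556

4.067556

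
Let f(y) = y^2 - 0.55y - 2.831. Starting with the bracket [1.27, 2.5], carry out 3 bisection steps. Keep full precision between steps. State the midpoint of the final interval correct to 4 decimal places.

f(1.270000) = -1.916600, f(2.500000) = 2.044000 (opposite signs)
step 1: m = 1.885000, f(m) = -0.314525 < 0 → root in [1.885000, 2.500000]
step 2: m = 2.192500, f(m) = 0.770181 > 0 → root in [1.885000, 2.192500]
step 3: m = 2.038750, f(m) = 0.204189 > 0 → root in [1.885000, 2.038750]
Midpoint of [1.885000, 2.038750] = 1.961875

1.9619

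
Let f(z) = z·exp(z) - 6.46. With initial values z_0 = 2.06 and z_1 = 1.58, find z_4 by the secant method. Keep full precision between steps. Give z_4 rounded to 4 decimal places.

1.4762

f(z_0) = 9.702698, f(z_1) = 1.210830
z_2 = 1.580000 - (1.210830)·(1.580000 - 2.060000)/(1.210830 - (9.702698)) = 1.511558; f(z_2) = 0.393088
z_3 = 1.511558 - (0.393088)·(1.511558 - 1.580000)/(0.393088 - (1.210830)) = 1.478658; f(z_3) = 0.026957
z_4 = 1.478658 - (0.026957)·(1.478658 - 1.511558)/(0.026957 - (0.393088)) = 1.476236; f(z_4) = 0.000662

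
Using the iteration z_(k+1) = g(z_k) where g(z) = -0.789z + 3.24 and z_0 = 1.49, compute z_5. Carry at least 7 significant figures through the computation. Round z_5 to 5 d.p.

1.90924

z_1 = g(1.490000) = 2.064390
z_2 = g(2.064390) = 1.611196
z_3 = g(1.611196) = 1.968766
z_4 = g(1.968766) = 1.686644
z_5 = g(1.686644) = 1.909238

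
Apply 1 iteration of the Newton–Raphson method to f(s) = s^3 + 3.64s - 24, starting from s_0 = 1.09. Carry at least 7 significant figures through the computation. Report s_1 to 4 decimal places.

Newton update: s ← s − f(s)/f'(s).
f'(s) = 3s^2 + 3.64
s_0 = 1.090000: f = -18.737371, f' = 7.204300 → s_1 = 1.090000 - (-18.737371)/(7.204300) = 3.690859

3.6909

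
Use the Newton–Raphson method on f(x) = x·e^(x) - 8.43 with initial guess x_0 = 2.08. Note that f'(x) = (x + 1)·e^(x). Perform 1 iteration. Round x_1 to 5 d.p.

x_0 = 2.080000: f = 8.219295, f' = 24.653764 → x_1 = 2.080000 - (8.219295)/(24.653764) = 1.746611

1.74661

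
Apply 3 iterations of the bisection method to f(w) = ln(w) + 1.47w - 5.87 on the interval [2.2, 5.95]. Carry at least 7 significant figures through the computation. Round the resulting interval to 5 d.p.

[3.13750, 3.60625]

f(2.200000) = -1.847543, f(5.950000) = 4.659891 (opposite signs)
step 1: m = 4.075000, f(m) = 1.525121 > 0 → root in [2.200000, 4.075000]
step 2: m = 3.137500, f(m) = -0.114449 < 0 → root in [3.137500, 4.075000]
step 3: m = 3.606250, f(m) = 0.713856 > 0 → root in [3.137500, 3.606250]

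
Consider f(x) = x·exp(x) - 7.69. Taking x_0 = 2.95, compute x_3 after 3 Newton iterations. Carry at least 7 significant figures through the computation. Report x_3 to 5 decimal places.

1.62207

f'(x) = (x + 1)·exp(x)
x_0 = 2.950000: f = 48.672563, f' = 75.468517 → x_1 = 2.950000 - (48.672563)/(75.468517) = 2.305061
x_1 = 2.305061: f = 15.417764, f' = 33.132557 → x_2 = 2.305061 - (15.417764)/(33.132557) = 1.839726
x_2 = 1.839726: f = 3.890724, f' = 17.875535 → x_3 = 1.839726 - (3.890724)/(17.875535) = 1.622069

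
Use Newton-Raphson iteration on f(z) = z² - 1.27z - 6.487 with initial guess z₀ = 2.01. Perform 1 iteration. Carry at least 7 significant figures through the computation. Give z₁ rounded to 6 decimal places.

3.828036

f'(z) = 2z - 1.27
z_0 = 2.010000: f = -4.999600, f' = 2.750000 → z_1 = 2.010000 - (-4.999600)/(2.750000) = 3.828036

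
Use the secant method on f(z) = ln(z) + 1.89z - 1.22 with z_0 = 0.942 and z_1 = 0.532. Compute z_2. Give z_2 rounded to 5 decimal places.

0.78953

f(z_0) = 0.500630, f(z_1) = -0.845632
z_2 = 0.532000 - (-0.845632)·(0.532000 - 0.942000)/(-0.845632 - (0.500630)) = 0.789535; f(z_2) = 0.035909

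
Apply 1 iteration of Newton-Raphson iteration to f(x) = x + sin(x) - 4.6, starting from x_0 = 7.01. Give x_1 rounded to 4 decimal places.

f'(x) = 1 + cos(x)
x_0 = 7.010000: f = 3.074493, f' = 1.747295 → x_1 = 7.010000 - (3.074493)/(1.747295) = 5.250427

5.2504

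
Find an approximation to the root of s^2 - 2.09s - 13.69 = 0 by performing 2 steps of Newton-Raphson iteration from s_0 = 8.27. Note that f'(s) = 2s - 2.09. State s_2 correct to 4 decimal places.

4.9572

s_0 = 8.270000: f = 37.418600, f' = 14.450000 → s_1 = 8.270000 - (37.418600)/(14.450000) = 5.680478
s_1 = 5.680478: f = 6.705627, f' = 9.270955 → s_2 = 5.680478 - (6.705627)/(9.270955) = 4.957183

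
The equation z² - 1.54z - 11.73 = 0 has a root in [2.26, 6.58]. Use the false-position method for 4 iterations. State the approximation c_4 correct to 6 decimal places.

f(2.260000) = -10.102800, f(6.580000) = 21.433200
step 1: c = 3.643945, f(c) = -4.063339 < 0 → new bracket [3.643945, 6.580000]
step 2: c = 4.111859, f(c) = -1.154877 < 0 → new bracket [4.111859, 6.580000]
step 3: c = 4.238050, f(c) = -0.295532 < 0 → new bracket [4.238050, 6.580000]
step 4: c = 4.269902, f(c) = -0.073583 < 0 → new bracket [4.269902, 6.580000]

4.269902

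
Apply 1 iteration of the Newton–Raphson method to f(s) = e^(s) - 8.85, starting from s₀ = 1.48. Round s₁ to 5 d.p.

f'(s) = e^(s)
s_0 = 1.480000: f = -4.457054, f' = 4.392946 → s_1 = 1.480000 - (-4.457054)/(4.392946) = 2.494594

2.49459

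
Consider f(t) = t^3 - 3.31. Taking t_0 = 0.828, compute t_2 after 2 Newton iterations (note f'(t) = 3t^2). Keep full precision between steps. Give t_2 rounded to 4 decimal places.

1.6771

t_0 = 0.828000: f = -2.742336, f' = 2.056752 → t_1 = 0.828000 - (-2.742336)/(2.056752) = 2.161334
t_1 = 2.161334: f = 6.786373, f' = 14.014088 → t_2 = 2.161334 - (6.786373)/(14.014088) = 1.677080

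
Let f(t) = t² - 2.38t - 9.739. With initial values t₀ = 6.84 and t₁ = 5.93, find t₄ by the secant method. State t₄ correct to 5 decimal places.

4.53222

f(t_0) = 20.767400, f(t_1) = 11.312500
t_2 = 5.930000 - (11.312500)·(5.930000 - 6.840000)/(11.312500 - (20.767400)) = 4.841213; f(t_2) = 2.176254
t_3 = 4.841213 - (2.176254)·(4.841213 - 5.930000)/(2.176254 - (11.312500)) = 4.581864; f(t_3) = 0.349638
t_4 = 4.581864 - (0.349638)·(4.581864 - 4.841213)/(0.349638 - (2.176254)) = 4.532221; f(t_4) = 0.015339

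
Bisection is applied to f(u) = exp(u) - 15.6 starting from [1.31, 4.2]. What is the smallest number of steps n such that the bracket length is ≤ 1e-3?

12

Initial width b − a = 4.2 − 1.31 = 2.890000.
After n steps the width is (b−a)/2^n; need (b−a)/2^n ≤ 1e-3.
So n ≥ log₂(2.890000/1e-3) = log₂(2890.0000) ≈ 11.4969.
Hence n = 12.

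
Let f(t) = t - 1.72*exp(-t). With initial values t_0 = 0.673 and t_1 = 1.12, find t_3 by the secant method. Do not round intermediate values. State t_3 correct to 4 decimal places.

f(t_0) = -0.204502, f(t_1) = 0.558799
t_2 = 1.120000 - (0.558799)·(1.120000 - 0.673000)/(0.558799 - (-0.204502)) = 0.792759; f(t_2) = 0.014298
t_3 = 0.792759 - (0.014298)·(0.792759 - 1.120000)/(0.014298 - (0.558799)) = 0.784167; f(t_3) = -0.001013

0.7842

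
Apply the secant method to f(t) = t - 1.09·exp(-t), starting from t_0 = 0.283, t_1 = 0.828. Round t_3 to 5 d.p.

0.59831

f(t_0) = -0.538337, f(t_1) = 0.351755
t_2 = 0.828000 - (0.351755)·(0.828000 - 0.283000)/(0.351755 - (-0.538337)) = 0.612622; f(t_2) = 0.021920
t_3 = 0.612622 - (0.021920)·(0.612622 - 0.828000)/(0.021920 - (0.351755)) = 0.598308; f(t_3) = -0.000909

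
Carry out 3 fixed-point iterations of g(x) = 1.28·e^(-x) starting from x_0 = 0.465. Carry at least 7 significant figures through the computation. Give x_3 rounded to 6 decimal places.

x_1 = g(0.465000) = 0.804013
x_2 = g(0.804013) = 0.572838
x_3 = g(0.572838) = 0.721821

0.721821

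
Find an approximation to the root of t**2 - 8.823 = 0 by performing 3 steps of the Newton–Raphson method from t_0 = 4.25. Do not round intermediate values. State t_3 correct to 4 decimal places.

Newton update: t ← t − f(t)/f'(t).
f'(t) = 2t
t_0 = 4.250000: f = 9.239500, f' = 8.500000 → t_1 = 4.250000 - (9.239500)/(8.500000) = 3.163000
t_1 = 3.163000: f = 1.181569, f' = 6.326000 → t_2 = 3.163000 - (1.181569)/(6.326000) = 2.976220
t_2 = 2.976220: f = 0.034887, f' = 5.952440 → t_3 = 2.976220 - (0.034887)/(5.952440) = 2.970359

2.9704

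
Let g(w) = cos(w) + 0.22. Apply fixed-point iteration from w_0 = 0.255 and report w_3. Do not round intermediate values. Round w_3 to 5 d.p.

w_1 = g(0.255000) = 1.187663
w_2 = g(1.187663) = 0.593828
w_3 = g(0.593828) = 1.048805

1.04880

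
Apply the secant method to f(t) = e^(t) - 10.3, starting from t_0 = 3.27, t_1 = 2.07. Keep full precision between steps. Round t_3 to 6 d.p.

2.347083

f(t_0) = 16.011339, f(t_1) = -2.375177
t_2 = 2.070000 - (-2.375177)·(2.070000 - 3.270000)/(-2.375177 - (16.011339)) = 2.225016; f(t_2) = -1.046365
t_3 = 2.225016 - (-1.046365)·(2.225016 - 2.070000)/(-1.046365 - (-2.375177)) = 2.347083; f(t_3) = 0.155030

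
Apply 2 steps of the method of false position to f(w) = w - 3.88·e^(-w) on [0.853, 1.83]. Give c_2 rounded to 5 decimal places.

1.19080

False-position update: c = (a·f(b) − b·f(a))/(f(b) − f(a)); replace the endpoint whose sign matches f(c).
f(0.853000) = -0.800402, f(1.830000) = 1.207595
step 1: c = 1.242439, f(c) = 0.122364 > 0 → new bracket [0.853000, 1.242439]
step 2: c = 1.190797, f(c) = 0.011360 > 0 → new bracket [0.853000, 1.190797]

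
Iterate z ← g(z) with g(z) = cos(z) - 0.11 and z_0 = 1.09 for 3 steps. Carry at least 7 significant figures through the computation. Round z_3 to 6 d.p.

z_1 = g(1.090000) = 0.352485
z_2 = g(0.352485) = 0.828518
z_3 = g(0.828518) = 0.565969

0.565969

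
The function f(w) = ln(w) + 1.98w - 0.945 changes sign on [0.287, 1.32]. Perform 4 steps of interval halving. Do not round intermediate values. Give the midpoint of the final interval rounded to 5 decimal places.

f(0.287000) = -1.625013, f(1.320000) = 1.946232 (opposite signs)
step 1: m = 0.803500, f(m) = 0.427152 > 0 → root in [0.287000, 0.803500]
step 2: m = 0.545250, f(m) = -0.471916 < 0 → root in [0.545250, 0.803500]
step 3: m = 0.674375, f(m) = -0.003706 < 0 → root in [0.674375, 0.803500]
step 4: m = 0.738938, f(m) = 0.215554 > 0 → root in [0.674375, 0.738938]
Midpoint of [0.674375, 0.738938] = 0.706656

0.70666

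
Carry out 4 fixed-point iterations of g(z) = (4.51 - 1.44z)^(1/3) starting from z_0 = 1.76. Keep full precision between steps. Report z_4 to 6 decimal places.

1.367011

z_1 = g(1.760000) = 1.254776
z_2 = g(1.254776) = 1.393013
z_3 = g(1.393013) = 1.357943
z_4 = g(1.357943) = 1.367011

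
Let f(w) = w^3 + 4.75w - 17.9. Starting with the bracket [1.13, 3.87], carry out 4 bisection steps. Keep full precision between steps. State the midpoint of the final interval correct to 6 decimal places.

2.071875

f(1.130000) = -11.089603, f(3.870000) = 58.443103 (opposite signs)
step 1: m = 2.500000, f(m) = 9.600000 > 0 → root in [1.130000, 2.500000]
step 2: m = 1.815000, f(m) = -3.299732 < 0 → root in [1.815000, 2.500000]
step 3: m = 2.157500, f(m) = 2.390869 > 0 → root in [1.815000, 2.157500]
step 4: m = 1.986250, f(m) = -0.629181 < 0 → root in [1.986250, 2.157500]
Midpoint of [1.986250, 2.157500] = 2.071875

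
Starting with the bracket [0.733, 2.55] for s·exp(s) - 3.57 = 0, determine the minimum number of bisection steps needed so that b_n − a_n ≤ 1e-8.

Initial width b − a = 2.55 − 0.733 = 1.817000.
After n steps the width is (b−a)/2^n; need (b−a)/2^n ≤ 1e-8.
So n ≥ log₂(1.817000/1e-8) = log₂(181700000.0000) ≈ 27.4370.
Hence n = 28.

28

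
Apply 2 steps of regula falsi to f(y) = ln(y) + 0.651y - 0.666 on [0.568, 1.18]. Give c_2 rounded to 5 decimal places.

f(0.568000) = -0.861866, f(1.180000) = 0.267694
step 1: c = 1.034962, f(c) = 0.042125 > 0 → new bracket [0.568000, 1.034962]
step 2: c = 1.013202, f(c) = 0.006710 > 0 → new bracket [0.568000, 1.013202]

1.01320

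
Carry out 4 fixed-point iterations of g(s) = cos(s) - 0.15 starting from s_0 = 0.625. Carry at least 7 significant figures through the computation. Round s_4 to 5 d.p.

s_1 = g(0.625000) = 0.660963
s_2 = g(0.660963) = 0.639401
s_3 = g(0.639401) = 0.652453
s_4 = g(0.652453) = 0.644597

0.64460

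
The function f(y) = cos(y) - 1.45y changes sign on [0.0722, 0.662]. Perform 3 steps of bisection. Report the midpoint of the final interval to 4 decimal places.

0.5514

f(0.072200) = 0.892705, f(0.662000) = -0.171136 (opposite signs)
step 1: m = 0.367100, f(m) = 0.401077 > 0 → root in [0.367100, 0.662000]
step 2: m = 0.514550, f(m) = 0.124417 > 0 → root in [0.514550, 0.662000]
step 3: m = 0.588275, f(m) = -0.021100 < 0 → root in [0.514550, 0.588275]
Midpoint of [0.514550, 0.588275] = 0.551413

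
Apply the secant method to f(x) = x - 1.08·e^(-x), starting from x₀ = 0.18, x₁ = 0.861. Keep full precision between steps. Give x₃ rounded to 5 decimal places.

0.59443

Secant update: x_(k+1) = x_k − f(x_k)·(x_k − x_(k-1))/(f(x_k) − f(x_(k-1))).
f(x_0) = -0.722092, f(x_1) = 0.404442
x_2 = 0.861000 - (0.404442)·(0.861000 - 0.180000)/(0.404442 - (-0.722092)) = 0.616511; f(x_2) = 0.033501
x_3 = 0.616511 - (0.033501)·(0.616511 - 0.861000)/(0.033501 - (0.404442)) = 0.594431; f(x_3) = -0.001596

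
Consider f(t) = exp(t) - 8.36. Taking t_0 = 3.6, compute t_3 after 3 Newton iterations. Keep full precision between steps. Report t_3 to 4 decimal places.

f'(t) = exp(t)
t_0 = 3.600000: f = 28.238234, f' = 36.598234 → t_1 = 3.600000 - (28.238234)/(36.598234) = 2.828426
t_1 = 2.828426: f = 8.558815, f' = 16.918815 → t_2 = 2.828426 - (8.558815)/(16.918815) = 2.322551
t_2 = 2.322551: f = 1.841663, f' = 10.201663 → t_3 = 2.322551 - (1.841663)/(10.201663) = 2.142025

2.1420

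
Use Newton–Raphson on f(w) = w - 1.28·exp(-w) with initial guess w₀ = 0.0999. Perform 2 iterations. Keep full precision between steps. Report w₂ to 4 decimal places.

0.6599

f'(w) = 1 + 1.28·exp(-w)
w_0 = 0.099900: f = -1.058408, f' = 2.158308 → w_1 = 0.099900 - (-1.058408)/(2.158308) = 0.590288
w_1 = 0.590288: f = -0.119047, f' = 1.709335 → w_2 = 0.590288 - (-0.119047)/(1.709335) = 0.659933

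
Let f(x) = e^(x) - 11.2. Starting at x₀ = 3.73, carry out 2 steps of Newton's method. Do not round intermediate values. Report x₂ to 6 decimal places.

Newton update: x ← x − f(x)/f'(x).
f'(x) = e^(x)
x_0 = 3.730000: f = 30.479108, f' = 41.679108 → x_1 = 3.730000 - (30.479108)/(41.679108) = 2.998720
x_1 = 2.998720: f = 8.859839, f' = 20.059839 → x_2 = 2.998720 - (8.859839)/(20.059839) = 2.557049

2.557049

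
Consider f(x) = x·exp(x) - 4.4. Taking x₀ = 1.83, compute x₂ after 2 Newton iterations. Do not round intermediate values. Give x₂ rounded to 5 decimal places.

f'(x) = (x + 1)·exp(x)
x_0 = 1.830000: f = 7.008013, f' = 17.641899 → x_1 = 1.830000 - (7.008013)/(17.641899) = 1.432763
x_1 = 1.432763: f = 1.603652, f' = 10.193914 → x_2 = 1.432763 - (1.603652)/(10.193914) = 1.275448

1.27545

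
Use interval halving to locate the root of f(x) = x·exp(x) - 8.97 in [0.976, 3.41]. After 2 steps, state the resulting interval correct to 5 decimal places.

f(0.976000) = -6.379872, f(3.410000) = 94.234483 (opposite signs)
step 1: m = 2.193000, f(m) = 10.683795 > 0 → root in [0.976000, 2.193000]
step 2: m = 1.584500, f(m) = -1.242627 < 0 → root in [1.584500, 2.193000]

[1.58450, 2.19300]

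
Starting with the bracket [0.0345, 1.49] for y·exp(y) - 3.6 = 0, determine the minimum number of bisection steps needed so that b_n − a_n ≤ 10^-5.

18

Initial width b − a = 1.49 − 0.0345 = 1.455500.
After n steps the width is (b−a)/2^n; need (b−a)/2^n ≤ 10^-5.
So n ≥ log₂(1.455500/10^-5) = log₂(145550.0000) ≈ 17.1512.
Hence n = 18.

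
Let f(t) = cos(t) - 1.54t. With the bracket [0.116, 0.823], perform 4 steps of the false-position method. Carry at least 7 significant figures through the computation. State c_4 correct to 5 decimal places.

0.55267

f(0.116000) = 0.814640, f(0.823000) = -0.587395
step 1: c = 0.526796, f(c) = 0.053157 > 0 → new bracket [0.526796, 0.823000]
step 2: c = 0.551377, f(c) = 0.002684 > 0 → new bracket [0.551377, 0.823000]
step 3: c = 0.552612, f(c) = 0.000133 > 0 → new bracket [0.552612, 0.823000]
step 4: c = 0.552674, f(c) = 0.000007 > 0 → new bracket [0.552674, 0.823000]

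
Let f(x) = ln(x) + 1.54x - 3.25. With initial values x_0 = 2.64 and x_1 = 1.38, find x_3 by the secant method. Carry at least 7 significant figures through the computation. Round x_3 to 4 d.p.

1.7485

f(x_0) = 1.786379, f(x_1) = -0.802717
x_2 = 1.380000 - (-0.802717)·(1.380000 - 2.640000)/(-0.802717 - (1.786379)) = 1.770647; f(x_2) = 0.048142
x_3 = 1.770647 - (0.048142)·(1.770647 - 1.380000)/(0.048142 - (-0.802717)) = 1.748544; f(x_3) = 0.001542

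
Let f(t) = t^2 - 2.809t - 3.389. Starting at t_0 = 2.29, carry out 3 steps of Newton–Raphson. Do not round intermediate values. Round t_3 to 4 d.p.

Newton update: t ← t − f(t)/f'(t).
f'(t) = 2t - 2.809
t_0 = 2.290000: f = -4.577510, f' = 1.771000 → t_1 = 2.290000 - (-4.577510)/(1.771000) = 4.874704
t_1 = 4.874704: f = 6.680692, f' = 6.940407 → t_2 = 4.874704 - (6.680692)/(6.940407) = 3.912124
t_2 = 3.912124: f = 0.926559, f' = 5.015248 → t_3 = 3.912124 - (0.926559)/(5.015248) = 3.727376

3.7274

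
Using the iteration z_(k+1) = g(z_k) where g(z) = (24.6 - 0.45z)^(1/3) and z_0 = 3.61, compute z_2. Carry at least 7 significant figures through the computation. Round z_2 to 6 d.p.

2.857024

z_1 = g(3.610000) = 2.842857
z_2 = g(2.842857) = 2.857024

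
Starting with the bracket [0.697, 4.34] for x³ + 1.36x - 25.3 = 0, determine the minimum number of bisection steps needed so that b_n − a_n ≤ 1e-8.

29

Initial width b − a = 4.34 − 0.697 = 3.643000.
After n steps the width is (b−a)/2^n; need (b−a)/2^n ≤ 1e-8.
So n ≥ log₂(3.643000/1e-8) = log₂(364300000.0000) ≈ 28.4406.
Hence n = 29.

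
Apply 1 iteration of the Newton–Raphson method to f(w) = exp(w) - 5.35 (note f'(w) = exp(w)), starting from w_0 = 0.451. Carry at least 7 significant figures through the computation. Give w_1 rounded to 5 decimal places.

Newton update: w ← w − f(w)/f'(w).
w_0 = 0.451000: f = -3.780119, f' = 1.569881 → w_1 = 0.451000 - (-3.780119)/(1.569881) = 2.858901

2.85890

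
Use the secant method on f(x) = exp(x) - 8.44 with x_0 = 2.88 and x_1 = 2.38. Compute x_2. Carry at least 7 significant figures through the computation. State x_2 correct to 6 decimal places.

2.211304

f(x_0) = 9.374273, f(x_1) = 2.364903
x_2 = 2.380000 - (2.364903)·(2.380000 - 2.880000)/(2.364903 - (9.374273)) = 2.211304; f(x_2) = 0.687613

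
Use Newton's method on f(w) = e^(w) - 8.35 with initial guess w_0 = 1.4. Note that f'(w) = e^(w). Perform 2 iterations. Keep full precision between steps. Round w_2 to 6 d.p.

Newton update: w ← w − f(w)/f'(w).
w_0 = 1.400000: f = -4.294800, f' = 4.055200 → w_1 = 1.400000 - (-4.294800)/(4.055200) = 2.459085
w_1 = 2.459085: f = 3.344102, f' = 11.694102 → w_2 = 2.459085 - (3.344102)/(11.694102) = 2.173120

2.173120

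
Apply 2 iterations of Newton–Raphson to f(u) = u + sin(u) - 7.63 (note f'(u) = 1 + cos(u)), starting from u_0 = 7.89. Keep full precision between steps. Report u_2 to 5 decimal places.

6.96744

u_0 = 7.890000: f = 1.259351, f' = 0.963989 → u_1 = 7.890000 - (1.259351)/(0.963989) = 6.583605
u_1 = 6.583605: f = -0.750475, f' = 1.955213 → u_2 = 6.583605 - (-0.750475)/(1.955213) = 6.967437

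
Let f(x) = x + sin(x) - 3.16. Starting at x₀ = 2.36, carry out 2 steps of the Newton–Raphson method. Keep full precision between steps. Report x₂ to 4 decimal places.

f'(x) = 1 + cos(x)
x_0 = 2.360000: f = -0.095589, f' = 0.290207 → x_1 = 2.360000 - (-0.095589)/(0.290207) = 2.689382
x_1 = 2.689382: f = -0.033663, f' = 0.100516 → x_2 = 2.689382 - (-0.033663)/(0.100516) = 3.024282

3.0243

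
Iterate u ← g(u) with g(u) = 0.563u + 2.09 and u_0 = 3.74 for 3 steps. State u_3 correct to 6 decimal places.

4.596551

u_1 = g(3.740000) = 4.195620
u_2 = g(4.195620) = 4.452134
u_3 = g(4.452134) = 4.596551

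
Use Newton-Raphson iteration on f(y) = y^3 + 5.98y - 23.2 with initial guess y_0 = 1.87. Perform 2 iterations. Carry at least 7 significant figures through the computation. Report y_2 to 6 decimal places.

2.170588

f'(y) = 3y^2 + 5.98
y_0 = 1.870000: f = -5.478197, f' = 16.470700 → y_1 = 1.870000 - (-5.478197)/(16.470700) = 2.202603
y_1 = 2.202603: f = 0.657397, f' = 20.534374 → y_2 = 2.202603 - (0.657397)/(20.534374) = 2.170588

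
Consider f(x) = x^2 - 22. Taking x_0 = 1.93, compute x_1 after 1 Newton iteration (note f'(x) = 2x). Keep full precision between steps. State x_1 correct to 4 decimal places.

Newton update: x ← x − f(x)/f'(x).
x_0 = 1.930000: f = -18.275100, f' = 3.860000 → x_1 = 1.930000 - (-18.275100)/(3.860000) = 6.664482

6.6645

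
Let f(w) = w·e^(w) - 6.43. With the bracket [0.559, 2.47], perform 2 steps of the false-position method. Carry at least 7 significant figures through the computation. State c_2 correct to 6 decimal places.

1.162538

f(0.559000) = -5.452352, f(2.470000) = 22.771444
step 1: c = 0.928172, f(c) = -4.081834 < 0 → new bracket [0.928172, 2.470000]
step 2: c = 1.162538, f(c) = -2.712158 < 0 → new bracket [1.162538, 2.470000]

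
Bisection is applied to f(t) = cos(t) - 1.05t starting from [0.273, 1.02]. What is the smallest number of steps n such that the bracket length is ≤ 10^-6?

Initial width b − a = 1.02 − 0.273 = 0.747000.
After n steps the width is (b−a)/2^n; need (b−a)/2^n ≤ 10^-6.
So n ≥ log₂(0.747000/10^-6) = log₂(747000.0000) ≈ 19.5107.
Hence n = 20.

20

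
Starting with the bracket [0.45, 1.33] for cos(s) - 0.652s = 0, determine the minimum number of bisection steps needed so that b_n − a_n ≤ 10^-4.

Initial width b − a = 1.33 − 0.45 = 0.880000.
After n steps the width is (b−a)/2^n; need (b−a)/2^n ≤ 10^-4.
So n ≥ log₂(0.880000/10^-4) = log₂(8800.0000) ≈ 13.1033.
Hence n = 14.

14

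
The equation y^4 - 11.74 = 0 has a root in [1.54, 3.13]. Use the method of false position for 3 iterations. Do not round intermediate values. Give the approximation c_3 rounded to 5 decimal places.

f(1.540000) = -6.115513, f(3.130000) = 84.239250
step 1: c = 1.647617, f(c) = -4.370728 < 0 → new bracket [1.647617, 3.130000]
step 2: c = 1.720736, f(c) = -2.972884 < 0 → new bracket [1.720736, 3.130000]
step 3: c = 1.768775, f(c) = -1.952087 < 0 → new bracket [1.768775, 3.130000]

1.76877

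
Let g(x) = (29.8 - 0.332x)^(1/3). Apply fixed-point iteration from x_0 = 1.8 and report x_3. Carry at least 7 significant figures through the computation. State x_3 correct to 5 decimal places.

3.06462

x_1 = g(1.800000) = 3.079448
x_2 = g(3.079448) = 3.064444
x_3 = g(3.064444) = 3.064620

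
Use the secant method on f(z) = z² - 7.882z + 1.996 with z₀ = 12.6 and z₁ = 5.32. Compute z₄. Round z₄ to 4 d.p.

7.5090

f(z_0) = 61.442800, f(z_1) = -11.633840
z_2 = 5.320000 - (-11.633840)·(5.320000 - 12.600000)/(-11.633840 - (61.442800)) = 6.478980; f(z_2) = -7.094139
z_3 = 6.478980 - (-7.094139)·(6.478980 - 5.320000)/(-7.094139 - (-11.633840)) = 8.290105; f(z_3) = 5.379230
z_4 = 8.290105 - (5.379230)·(8.290105 - 6.478980)/(5.379230 - (-7.094139)) = 7.509044; f(z_4) = -0.804542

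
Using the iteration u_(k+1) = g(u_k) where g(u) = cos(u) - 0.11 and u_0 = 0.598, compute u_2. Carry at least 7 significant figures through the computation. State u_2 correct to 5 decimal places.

u_1 = g(0.598000) = 0.716463
u_2 = g(0.716463) = 0.644133

0.64413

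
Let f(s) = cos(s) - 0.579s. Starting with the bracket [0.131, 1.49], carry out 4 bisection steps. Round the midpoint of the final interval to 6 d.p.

f(0.131000) = 0.915583, f(1.490000) = -0.782002 (opposite signs)
step 1: m = 0.810500, f(m) = 0.219857 > 0 → root in [0.810500, 1.490000]
step 2: m = 1.150250, f(m) = -0.257736 < 0 → root in [0.810500, 1.150250]
step 3: m = 0.980375, f(m) = -0.010926 < 0 → root in [0.810500, 0.980375]
step 4: m = 0.895437, f(m) = 0.106719 > 0 → root in [0.895437, 0.980375]
Midpoint of [0.895437, 0.980375] = 0.937906

0.937906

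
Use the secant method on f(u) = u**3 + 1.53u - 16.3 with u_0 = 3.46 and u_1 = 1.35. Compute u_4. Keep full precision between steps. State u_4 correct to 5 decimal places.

2.29852

f(u_0) = 30.415536, f(u_1) = -11.774125
u_2 = 1.350000 - (-11.774125)·(1.350000 - 3.460000)/(-11.774125 - (30.415536)) = 1.938851; f(u_2) = -6.045146
u_3 = 1.938851 - (-6.045146)·(1.938851 - 1.350000)/(-6.045146 - (-11.774125)) = 2.560198; f(u_3) = 4.398213
u_4 = 2.560198 - (4.398213)·(2.560198 - 1.938851)/(4.398213 - (-6.045146)) = 2.298518; f(u_4) = -0.639772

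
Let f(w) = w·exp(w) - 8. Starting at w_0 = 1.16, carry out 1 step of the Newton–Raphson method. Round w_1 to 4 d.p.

Newton update: w ← w − f(w)/f'(w).
f'(w) = (w + 1)·exp(w)
w_0 = 1.160000: f = -4.299677, f' = 6.890256 → w_1 = 1.160000 - (-4.299677)/(6.890256) = 1.784023

1.7840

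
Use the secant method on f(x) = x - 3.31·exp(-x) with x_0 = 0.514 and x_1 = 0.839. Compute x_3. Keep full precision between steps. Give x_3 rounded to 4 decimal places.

f(x_0) = -1.465706, f(x_1) = -0.591392
x_2 = 0.839000 - (-0.591392)·(0.839000 - 0.514000)/(-0.591392 - (-1.465706)) = 1.058832; f(x_2) = -0.089277
x_3 = 1.058832 - (-0.089277)·(1.058832 - 0.839000)/(-0.089277 - (-0.591392)) = 1.097919; f(x_3) = -0.006180

1.0979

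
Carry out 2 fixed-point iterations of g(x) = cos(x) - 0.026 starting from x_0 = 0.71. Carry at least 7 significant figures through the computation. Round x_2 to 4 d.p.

0.7176

x_1 = g(0.710000) = 0.732362
x_2 = g(0.732362) = 0.717597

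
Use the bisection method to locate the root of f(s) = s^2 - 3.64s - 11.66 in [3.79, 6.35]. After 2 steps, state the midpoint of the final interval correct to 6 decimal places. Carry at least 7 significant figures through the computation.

f(3.790000) = -11.091500, f(6.350000) = 5.548500 (opposite signs)
step 1: m = 5.070000, f(m) = -4.409900 < 0 → root in [5.070000, 6.350000]
step 2: m = 5.710000, f(m) = 0.159700 > 0 → root in [5.070000, 5.710000]
Midpoint of [5.070000, 5.710000] = 5.390000

5.390000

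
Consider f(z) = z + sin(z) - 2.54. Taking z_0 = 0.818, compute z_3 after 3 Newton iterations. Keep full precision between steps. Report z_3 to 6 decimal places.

1.540433

Newton update: z ← z − f(z)/f'(z).
f'(z) = 1 + cos(z)
z_0 = 0.818000: f = -0.992220, f' = 1.683682 → z_1 = 0.818000 - (-0.992220)/(1.683682) = 1.407316
z_1 = 1.407316: f = -0.146018, f' = 1.162754 → z_2 = 1.407316 - (-0.146018)/(1.162754) = 1.532895
z_2 = 1.532895: f = -0.007823, f' = 1.037892 → z_3 = 1.532895 - (-0.007823)/(1.037892) = 1.540433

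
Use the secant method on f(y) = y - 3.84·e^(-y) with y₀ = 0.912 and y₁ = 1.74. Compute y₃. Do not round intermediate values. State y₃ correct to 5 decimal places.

1.17422

f(y_0) = -0.630605, f(y_1) = 1.066002
y_2 = 1.740000 - (1.066002)·(1.740000 - 0.912000)/(1.066002 - (-0.630605)) = 1.219756; f(y_2) = 0.085795
y_3 = 1.219756 - (0.085795)·(1.219756 - 1.740000)/(0.085795 - (1.066002)) = 1.174220; f(y_3) = -0.012570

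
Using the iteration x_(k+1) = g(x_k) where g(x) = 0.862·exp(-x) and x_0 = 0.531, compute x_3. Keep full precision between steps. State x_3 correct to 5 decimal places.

0.51286

x_1 = g(0.531000) = 0.506870
x_2 = g(0.506870) = 0.519250
x_3 = g(0.519250) = 0.512861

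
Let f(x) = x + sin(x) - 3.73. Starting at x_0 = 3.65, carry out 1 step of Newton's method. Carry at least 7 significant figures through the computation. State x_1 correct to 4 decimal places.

f'(x) = 1 + cos(x)
x_0 = 3.650000: f = -0.566787, f' = 0.126479 → x_1 = 3.650000 - (-0.566787)/(0.126479) = 8.131267

8.1313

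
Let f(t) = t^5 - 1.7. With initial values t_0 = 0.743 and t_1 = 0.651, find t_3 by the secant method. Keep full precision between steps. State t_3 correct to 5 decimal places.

0.72029

Secant update: t_(k+1) = t_k − f(t_k)·(t_k − t_(k-1))/(f(t_k) − f(t_(k-1))).
f(t_0) = -1.473565, f(t_1) = -1.583076
t_2 = 0.651000 - (-1.583076)·(0.651000 - 0.743000)/(-1.583076 - (-1.473565)) = 1.980940; f(t_2) = 28.803990
t_3 = 1.980940 - (28.803990)·(1.980940 - 0.651000)/(28.803990 - (-1.583076)) = 0.720286; f(t_3) = -1.506124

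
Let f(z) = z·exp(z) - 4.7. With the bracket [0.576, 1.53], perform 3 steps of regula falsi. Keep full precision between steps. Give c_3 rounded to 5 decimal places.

False-position update: c = (a·f(b) − b·f(a))/(f(b) − f(a)); replace the endpoint whose sign matches f(c).
f(0.576000) = -3.675349, f(1.530000) = 2.365811
step 1: c = 1.156399, f(c) = -1.024424 < 0 → new bracket [1.156399, 1.530000]
step 2: c = 1.269290, f(c) = -0.183456 < 0 → new bracket [1.269290, 1.530000]
step 3: c = 1.288051, f(c) = -0.029893 < 0 → new bracket [1.288051, 1.530000]

1.28805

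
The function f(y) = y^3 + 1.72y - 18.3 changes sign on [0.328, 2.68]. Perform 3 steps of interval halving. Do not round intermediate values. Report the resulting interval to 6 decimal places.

[2.386000, 2.680000]

f(0.328000) = -17.700552, f(2.680000) = 5.558432 (opposite signs)
step 1: m = 1.504000, f(m) = -12.311048 < 0 → root in [1.504000, 2.680000]
step 2: m = 2.092000, f(m) = -5.546197 < 0 → root in [2.092000, 2.680000]
step 3: m = 2.386000, f(m) = -0.612592 < 0 → root in [2.386000, 2.680000]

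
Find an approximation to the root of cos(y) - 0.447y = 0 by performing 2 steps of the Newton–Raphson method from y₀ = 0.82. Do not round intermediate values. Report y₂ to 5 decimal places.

f'(y) = -sin(y) - 0.447
y_0 = 0.820000: f = 0.315681, f' = -1.178146 → y_1 = 0.820000 - (0.315681)/(-1.178146) = 1.087947
y_1 = 1.087947: f = -0.022008, f' = -1.332676 → y_2 = 1.087947 - (-0.022008)/(-1.332676) = 1.071433

1.07143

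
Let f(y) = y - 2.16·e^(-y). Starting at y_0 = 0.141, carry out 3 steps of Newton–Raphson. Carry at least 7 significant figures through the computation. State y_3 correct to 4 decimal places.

0.8884

Newton update: y ← y − f(y)/f'(y).
f'(y) = 1 + 2.16·e^(-y)
y_0 = 0.141000: f = -1.734937, f' = 2.875937 → y_1 = 0.141000 - (-1.734937)/(2.875937) = 0.744260
y_1 = 0.744260: f = -0.281926, f' = 2.026185 → y_2 = 0.744260 - (-0.281926)/(2.026185) = 0.883401
y_2 = 0.883401: f = -0.009488, f' = 1.892889 → y_3 = 0.883401 - (-0.009488)/(1.892889) = 0.888414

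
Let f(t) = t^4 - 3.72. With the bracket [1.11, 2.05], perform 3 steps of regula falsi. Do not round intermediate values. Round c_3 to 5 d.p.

1.34940

f(1.110000) = -2.201930, f(2.050000) = 13.941006
step 1: c = 1.238218, f(c) = -1.369348 < 0 → new bracket [1.238218, 2.050000]
step 2: c = 1.310823, f(c) = -0.767591 < 0 → new bracket [1.310823, 2.050000]
step 3: c = 1.349398, f(c) = -0.404411 < 0 → new bracket [1.349398, 2.050000]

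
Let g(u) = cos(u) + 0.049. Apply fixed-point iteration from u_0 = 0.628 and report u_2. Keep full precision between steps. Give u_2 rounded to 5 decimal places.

u_1 = g(0.628000) = 0.858204
u_2 = g(0.858204) = 0.702797

0.70280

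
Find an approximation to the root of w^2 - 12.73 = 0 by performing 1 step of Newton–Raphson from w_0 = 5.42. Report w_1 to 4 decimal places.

Newton update: w ← w − f(w)/f'(w).
f'(w) = 2w
w_0 = 5.420000: f = 16.646400, f' = 10.840000 → w_1 = 5.420000 - (16.646400)/(10.840000) = 3.884354

3.8844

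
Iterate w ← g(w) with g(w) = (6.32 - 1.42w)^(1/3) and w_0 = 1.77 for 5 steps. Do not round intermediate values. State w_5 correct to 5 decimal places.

1.59467

w_1 = g(1.770000) = 1.561394
w_2 = g(1.561394) = 1.600888
w_3 = g(1.600888) = 1.593560
w_4 = g(1.593560) = 1.594925
w_5 = g(1.594925) = 1.594671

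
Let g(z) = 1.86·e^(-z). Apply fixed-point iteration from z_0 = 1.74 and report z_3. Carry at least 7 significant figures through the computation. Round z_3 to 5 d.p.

0.48609

z_1 = g(1.740000) = 0.326468
z_2 = g(0.326468) = 1.341930
z_3 = g(1.341930) = 0.486094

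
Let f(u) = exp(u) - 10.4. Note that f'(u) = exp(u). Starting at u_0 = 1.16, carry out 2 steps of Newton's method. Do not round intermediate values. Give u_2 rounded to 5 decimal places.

2.76038

u_0 = 1.160000: f = -7.210067, f' = 3.189933 → u_1 = 1.160000 - (-7.210067)/(3.189933) = 3.420256
u_1 = 3.420256: f = 20.177250, f' = 30.577250 → u_2 = 3.420256 - (20.177250)/(30.577250) = 2.760378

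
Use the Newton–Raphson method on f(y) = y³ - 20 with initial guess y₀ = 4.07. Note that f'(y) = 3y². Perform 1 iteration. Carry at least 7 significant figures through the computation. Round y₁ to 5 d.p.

y_0 = 4.070000: f = 47.419143, f' = 49.694700 → y_1 = 4.070000 - (47.419143)/(49.694700) = 3.115791

3.11579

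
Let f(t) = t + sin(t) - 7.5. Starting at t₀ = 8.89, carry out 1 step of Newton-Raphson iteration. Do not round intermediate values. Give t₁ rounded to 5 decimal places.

Newton update: t ← t − f(t)/f'(t).
f'(t) = 1 + cos(t)
t_0 = 8.890000: f = 1.899650, f' = 0.139618 → t_1 = 8.890000 - (1.899650)/(0.139618) = -4.716036

-4.71604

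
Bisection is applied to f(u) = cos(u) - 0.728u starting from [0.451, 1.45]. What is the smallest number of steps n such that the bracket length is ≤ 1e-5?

Initial width b − a = 1.45 − 0.451 = 0.999000.
After n steps the width is (b−a)/2^n; need (b−a)/2^n ≤ 1e-5.
So n ≥ log₂(0.999000/1e-5) = log₂(99900.0000) ≈ 16.6082.
Hence n = 17.

17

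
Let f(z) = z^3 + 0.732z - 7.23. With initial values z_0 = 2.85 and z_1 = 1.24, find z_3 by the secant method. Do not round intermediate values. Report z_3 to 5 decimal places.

1.90653

f(z_0) = 18.005325, f(z_1) = -4.415696
z_2 = 1.240000 - (-4.415696)·(1.240000 - 2.850000)/(-4.415696 - (18.005325)) = 1.557081; f(z_2) = -2.315075
z_3 = 1.557081 - (-2.315075)·(1.557081 - 1.240000)/(-2.315075 - (-4.415696)) = 1.906532; f(z_3) = 1.095569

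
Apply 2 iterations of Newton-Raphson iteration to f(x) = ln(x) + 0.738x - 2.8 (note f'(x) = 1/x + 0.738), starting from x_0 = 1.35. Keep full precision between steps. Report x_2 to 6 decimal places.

2.532040

x_0 = 1.350000: f = -1.503595, f' = 1.478741 → x_1 = 1.350000 - (-1.503595)/(1.478741) = 2.366808
x_1 = 2.366808: f = -0.191753, f' = 1.160510 → x_2 = 2.366808 - (-0.191753)/(1.160510) = 2.532040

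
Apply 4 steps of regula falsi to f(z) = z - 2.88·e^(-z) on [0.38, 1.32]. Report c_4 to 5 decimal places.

1.02935

f(0.380000) = -1.589521, f(1.320000) = 0.550650
step 1: c = 1.078145, f(c) = 0.098294 > 0 → new bracket [0.380000, 1.078145]
step 2: c = 1.037487, f(c) = 0.016976 > 0 → new bracket [0.380000, 1.037487]
step 3: c = 1.030539, f(c) = 0.002913 > 0 → new bracket [0.380000, 1.030539]
step 4: c = 1.029349, f(c) = 0.000499 > 0 → new bracket [0.380000, 1.029349]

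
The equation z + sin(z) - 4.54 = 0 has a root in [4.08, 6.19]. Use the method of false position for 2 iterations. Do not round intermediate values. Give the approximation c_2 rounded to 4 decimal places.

5.2939

False-position update: c = (a·f(b) − b·f(a))/(f(b) − f(a)); replace the endpoint whose sign matches f(c).
f(4.080000) = -1.266618, f(6.190000) = 1.556949
step 1: c = 5.026520, f(c) = -0.464545 < 0 → new bracket [5.026520, 6.190000]
step 2: c = 5.293891, f(c) = -0.081747 < 0 → new bracket [5.293891, 6.190000]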